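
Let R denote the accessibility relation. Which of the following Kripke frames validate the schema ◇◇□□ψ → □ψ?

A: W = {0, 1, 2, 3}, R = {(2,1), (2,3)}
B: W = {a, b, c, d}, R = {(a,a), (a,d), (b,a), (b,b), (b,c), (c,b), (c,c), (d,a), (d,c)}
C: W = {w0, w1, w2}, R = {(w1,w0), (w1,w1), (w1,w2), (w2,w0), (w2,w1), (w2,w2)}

This is the axiom for a generalized confluence (Geach) condition; its first-order frame correspondent is ∀x ∀y ∀z ((xR²y ∧ xRz) → ∃w (yR²w ∧ z = w)).
A: ✓.
B: fails — aR²c, aRd but no w with cR²w and d=w.
C: fails — w1R²w0, w1Rw0 but no w with w0R²w and w0=w.
Valid on: A.

A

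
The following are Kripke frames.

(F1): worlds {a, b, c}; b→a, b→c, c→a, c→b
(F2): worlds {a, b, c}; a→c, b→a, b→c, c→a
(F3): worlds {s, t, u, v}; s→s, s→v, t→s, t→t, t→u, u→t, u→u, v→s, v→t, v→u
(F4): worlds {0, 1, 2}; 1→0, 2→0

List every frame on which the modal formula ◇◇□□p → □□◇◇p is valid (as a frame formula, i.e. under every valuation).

This is the axiom for a generalized confluence (Geach) condition; its first-order frame correspondent is ∀x ∀y ∀z ((xR²y ∧ xR²z) → ∃w (yR²w ∧ zR²w)).
(F1): fails — bR²a, bR²a but no w with aR²w and aR²w.
(F2): fails — bR²a, bR²c but no w with aR²w and cR²w.
(F3): condition met.
(F4): condition met.
Valid on: (F3), (F4).

(F3), (F4)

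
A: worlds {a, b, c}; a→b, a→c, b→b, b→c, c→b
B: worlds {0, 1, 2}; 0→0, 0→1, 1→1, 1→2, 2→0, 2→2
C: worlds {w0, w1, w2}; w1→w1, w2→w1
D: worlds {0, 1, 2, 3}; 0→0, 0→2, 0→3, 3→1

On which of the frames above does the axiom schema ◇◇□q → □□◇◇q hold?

This is the axiom for a generalized confluence (Geach) condition; its first-order frame correspondent is ∀x ∀y ∀z ((xR²y ∧ xR²z) → ∃w (yRw ∧ zR²w)).
A: ✓.
B: ✓.
C: ✓.
D: fails — 0R²0, 0R²1 but no w with 0Rw and 1R²w.
Valid on: A, B, C.

A, B, C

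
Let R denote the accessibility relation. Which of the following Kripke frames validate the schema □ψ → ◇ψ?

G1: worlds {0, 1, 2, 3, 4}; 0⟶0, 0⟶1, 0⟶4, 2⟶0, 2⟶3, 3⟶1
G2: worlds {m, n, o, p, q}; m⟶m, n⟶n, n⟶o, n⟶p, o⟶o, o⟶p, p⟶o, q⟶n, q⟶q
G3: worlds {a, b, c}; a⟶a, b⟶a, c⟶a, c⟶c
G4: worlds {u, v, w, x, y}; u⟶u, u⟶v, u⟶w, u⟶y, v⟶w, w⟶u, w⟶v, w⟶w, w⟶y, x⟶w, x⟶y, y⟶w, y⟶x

G2, G3, G4

The schema corresponds to seriality: ∀x ∃y Rxy.
G1: fails — world 1 has no successor.
G2: ✓.
G3: ✓.
G4: ✓.
Valid on: G2, G3, G4.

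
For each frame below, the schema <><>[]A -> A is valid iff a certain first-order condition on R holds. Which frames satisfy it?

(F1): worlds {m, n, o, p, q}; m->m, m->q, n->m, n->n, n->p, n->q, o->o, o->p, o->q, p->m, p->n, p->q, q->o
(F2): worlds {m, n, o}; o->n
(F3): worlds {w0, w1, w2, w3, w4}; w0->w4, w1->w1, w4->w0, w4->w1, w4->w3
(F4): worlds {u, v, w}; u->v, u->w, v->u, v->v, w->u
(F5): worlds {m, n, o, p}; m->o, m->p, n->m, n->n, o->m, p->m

Frame correspondent (Sahlqvist): forall x forall y (x R^2 y -> exists w (yRw & x = w)) — i.e. a generalized confluence (Geach) condition.
(F1): fails — mR²o but no w with oRw and m=w.
(F2): condition met.
(F3): fails — w0R²w0 but no w with w0Rw and w0=w.
(F4): fails — uR²u but no t with uRt and u=t.
(F5): fails — mR²m but no w with mRw and m=w.

(F2)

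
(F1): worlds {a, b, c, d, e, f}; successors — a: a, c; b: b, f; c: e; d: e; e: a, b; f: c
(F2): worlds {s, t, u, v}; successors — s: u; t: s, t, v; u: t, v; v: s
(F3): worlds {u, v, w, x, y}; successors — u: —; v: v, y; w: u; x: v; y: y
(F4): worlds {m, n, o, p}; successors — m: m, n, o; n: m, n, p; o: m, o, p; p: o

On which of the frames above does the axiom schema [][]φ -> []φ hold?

(F4)

This is the axiom for density; its first-order frame correspondent is forall x forall y (Rxy -> exists z (Rxz & Rzy)).
(F1): fails — Rde but no z with Rdz and Rze.
(F2): fails — Rvs but no z with Rvz and Rzs.
(F3): fails — Rwu but no z with Rwz and Rzu.
(F4): satisfies the condition.
Valid on: (F4).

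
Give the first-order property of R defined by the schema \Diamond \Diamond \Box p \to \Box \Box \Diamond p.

\forall x \forall y \forall z ((x R^2 y \wedge x R^2 z) \to \exists w (yRw \wedge zRw))

This is a Sahlqvist (Geach-type) schema ◇^2□^1p → □^2◇^1p.
Minimal-valuation argument: fix x; take any y with xR^2y and any z with xR^2z. Set V(p) to the set of worlds R-reachable from y in exactly 1 step. Then □^1p holds at y, so the antecedent holds at x; validity forces ◇^1p at z, giving a w with zR^1w and yR^1w.
First-order correspondent: \forall x \forall y \forall z ((x R^2 y \wedge x R^2 z) \to \exists w (yRw \wedge zRw)).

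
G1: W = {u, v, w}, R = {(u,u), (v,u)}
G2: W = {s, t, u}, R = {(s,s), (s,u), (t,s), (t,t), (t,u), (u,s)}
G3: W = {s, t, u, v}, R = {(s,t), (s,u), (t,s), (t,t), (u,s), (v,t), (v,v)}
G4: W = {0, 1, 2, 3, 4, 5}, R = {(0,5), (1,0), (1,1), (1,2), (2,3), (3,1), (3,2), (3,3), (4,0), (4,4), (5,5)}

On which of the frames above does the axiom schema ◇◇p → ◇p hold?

Frame correspondent (Sahlqvist): ∀x ∀y ∀z (Rxy ∧ Ryz → Rxz) — i.e. transitivity.
G1: holds.
G2: fails — Rus and Rsu but not Ruu.
G3: fails — Rus and Rsu but not Ruu.
G4: fails — R10 and R05 but not R15.
Valid on: G1.

G1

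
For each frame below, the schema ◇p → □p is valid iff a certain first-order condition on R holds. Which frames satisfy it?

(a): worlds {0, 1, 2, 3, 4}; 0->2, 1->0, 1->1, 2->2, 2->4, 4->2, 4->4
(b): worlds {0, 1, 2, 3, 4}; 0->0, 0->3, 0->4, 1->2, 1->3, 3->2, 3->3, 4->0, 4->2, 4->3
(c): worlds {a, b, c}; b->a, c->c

(c)

This is the axiom for partial functionality; its first-order frame correspondent is ∀x ∀y ∀z (Rxy ∧ Rxz → y = z).
(a): fails — 1 sees both 0 and 1.
(b): fails — 0 sees both 0 and 3.
(c): holds.
Valid on: (c).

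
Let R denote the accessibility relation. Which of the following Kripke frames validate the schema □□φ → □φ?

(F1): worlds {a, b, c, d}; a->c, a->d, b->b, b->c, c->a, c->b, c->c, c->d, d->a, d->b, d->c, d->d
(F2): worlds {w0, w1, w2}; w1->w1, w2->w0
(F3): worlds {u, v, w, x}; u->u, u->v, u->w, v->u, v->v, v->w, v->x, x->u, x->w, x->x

Frame correspondent (Sahlqvist): ∀x ∀y (Rxy → ∃z (Rxz ∧ Rzy)) — i.e. density.
(F1): condition met.
(F2): fails — Rw2w0 but no z with Rw2z and Rzw0.
(F3): condition met.

(F1), (F3)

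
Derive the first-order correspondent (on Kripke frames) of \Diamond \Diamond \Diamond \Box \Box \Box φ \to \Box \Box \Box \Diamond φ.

This is a Sahlqvist (Geach-type) schema ◇^3□^3φ → □^3◇^1φ.
Minimal-valuation argument: fix x; take any y with xR^3y and any z with xR^3z. Set V(φ) to the set of worlds R-reachable from y in exactly 3 steps. Then □^3φ holds at y, so the antecedent holds at x; validity forces ◇^1φ at z, giving a w with zR^1w and yR^3w.
First-order correspondent: \forall x \forall y \forall z ((x R^3 y \wedge x R^3 z) \to \exists w (y R^3 w \wedge zRw)).

\forall x \forall y \forall z ((x R^3 y \wedge x R^3 z) \to \exists w (y R^3 w \wedge zRw))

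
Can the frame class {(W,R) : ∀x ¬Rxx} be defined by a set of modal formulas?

Any modally definable frame class is closed under surjective bounded morphisms.
The 4-cycle (worlds 0,1,2,3 with 0→1→2→3→0) is irreflexive, and the map sending every world to a single reflexive point • is a surjective bounded morphism (forth: every edge maps to (•,•); back: every world has a successor). So any modal formula valid on the 4-cycle is also valid on the reflexive point, which is not irreflexive.
So no modal formula (or set of formulas) defines exactly the irreflexive frames.

Not modally definable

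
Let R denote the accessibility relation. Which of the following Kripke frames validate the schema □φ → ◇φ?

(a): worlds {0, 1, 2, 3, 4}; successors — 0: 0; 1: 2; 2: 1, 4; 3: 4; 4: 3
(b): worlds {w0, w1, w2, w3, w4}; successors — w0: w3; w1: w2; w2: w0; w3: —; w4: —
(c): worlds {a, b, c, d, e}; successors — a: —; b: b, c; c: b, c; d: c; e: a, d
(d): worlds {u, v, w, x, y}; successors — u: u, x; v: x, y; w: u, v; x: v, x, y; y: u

This is the axiom for seriality; its first-order frame correspondent is ∀x ∃y Rxy.
(a): holds.
(b): fails — world w3 has no successor.
(c): fails — world a has no successor.
(d): holds.
Valid on: (a), (d).

(a), (d)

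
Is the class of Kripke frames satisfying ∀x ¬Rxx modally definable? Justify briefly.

Not definable by any modal formula

If a class were modally definable it would be closed under surjective bounded morphisms (Goldblatt–Thomason).
The 2-cycle (worlds a,b with a→b→a) is irreflexive, and the map sending every world to a single reflexive point • is a surjective bounded morphism (forth: every edge maps to (•,•); back: every world has a successor). So any modal formula valid on the 2-cycle is also valid on the reflexive point, which is not irreflexive.
Hence irreflexivity is not modally definable.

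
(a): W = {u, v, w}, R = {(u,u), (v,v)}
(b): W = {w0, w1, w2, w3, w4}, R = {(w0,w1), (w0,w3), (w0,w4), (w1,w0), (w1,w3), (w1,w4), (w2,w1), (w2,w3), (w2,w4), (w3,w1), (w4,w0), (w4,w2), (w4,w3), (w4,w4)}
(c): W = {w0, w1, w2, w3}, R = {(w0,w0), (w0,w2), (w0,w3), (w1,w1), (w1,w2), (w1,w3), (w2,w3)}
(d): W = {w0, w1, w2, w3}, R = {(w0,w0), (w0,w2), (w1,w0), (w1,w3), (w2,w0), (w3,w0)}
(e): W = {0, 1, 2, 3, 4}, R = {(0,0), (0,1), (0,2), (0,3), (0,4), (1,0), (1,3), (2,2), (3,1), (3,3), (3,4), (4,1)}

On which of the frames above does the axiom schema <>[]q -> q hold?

(a)

Frame correspondent (Sahlqvist): forall x forall y (Rxy -> Ryx) — i.e. symmetry.
(a): holds.
(b): fails — Rw2w1 but not Rw1w2.
(c): fails — Rw1w2 but not Rw2w1.
(d): fails — Rw1w0 but not Rw0w1.
(e): fails — R34 but not R43.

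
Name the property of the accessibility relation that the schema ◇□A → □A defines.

the Euclidean property

Equivalently (dual form): ◇A → □◇A.
Suppose ◇A→□◇A is valid. Take Rxy, Rxz and set V(A)={y}. Then ◇A at x, so □◇A at x, so ◇A at z, so some w with Rzw has A; w=y, i.e. Rzy. By symmetry of the argument, Ryz.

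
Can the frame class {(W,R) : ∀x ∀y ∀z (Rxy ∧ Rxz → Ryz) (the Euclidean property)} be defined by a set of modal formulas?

The condition is the Euclidean property. A defining modal formula is ◇q → □◇q.

Yes — defined by ◇q → □◇q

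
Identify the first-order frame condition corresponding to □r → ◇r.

Suppose □r→◇r is valid. At any x set V(r)=W. Then □r at x, so ◇r at x, so x has a successor.

seriality: ∀x ∃y Rxy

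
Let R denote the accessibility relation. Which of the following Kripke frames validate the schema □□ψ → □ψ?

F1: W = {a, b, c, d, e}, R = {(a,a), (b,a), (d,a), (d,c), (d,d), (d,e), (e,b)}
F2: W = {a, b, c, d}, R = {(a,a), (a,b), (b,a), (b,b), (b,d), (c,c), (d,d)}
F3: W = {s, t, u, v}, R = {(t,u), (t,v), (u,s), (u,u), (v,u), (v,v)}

This is the axiom for density; its first-order frame correspondent is ∀x ∀y (Rxy → ∃z (Rxz ∧ Rzy)).
F1: fails — Reb but no z with Rez and Rzb.
F2: holds.
F3: holds.
Valid on: F2, F3.

F2, F3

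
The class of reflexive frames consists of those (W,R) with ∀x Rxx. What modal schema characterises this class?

A defining formula is □r → r (the T axiom).
Suppose □r→r is valid. At any x set V(r)={w : Rxw}. Then □r holds at x, so r holds at x, i.e. Rxx.

□r → r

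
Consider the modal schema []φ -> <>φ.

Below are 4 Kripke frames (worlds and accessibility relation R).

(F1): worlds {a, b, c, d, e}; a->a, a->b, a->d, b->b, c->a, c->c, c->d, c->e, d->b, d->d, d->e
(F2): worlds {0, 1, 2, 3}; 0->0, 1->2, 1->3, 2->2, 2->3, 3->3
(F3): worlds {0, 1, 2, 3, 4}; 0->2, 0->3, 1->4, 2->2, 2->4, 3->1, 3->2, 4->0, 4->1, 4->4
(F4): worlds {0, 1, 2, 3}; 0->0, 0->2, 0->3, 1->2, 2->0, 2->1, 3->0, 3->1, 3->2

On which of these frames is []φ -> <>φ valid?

Frame correspondent (Sahlqvist): forall x exists y Rxy — i.e. seriality.
(F1): fails — world e has no successor.
(F2): ✓.
(F3): ✓.
(F4): ✓.
Valid on: (F2), (F3), (F4).

(F2), (F3), (F4)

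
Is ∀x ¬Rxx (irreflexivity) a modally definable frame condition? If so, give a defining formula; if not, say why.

No

Modal frame validity is preserved under surjective bounded morphisms.
The 4-cycle (worlds s,t,u,v with s→t→u→v→s) is irreflexive, and the map sending every world to a single reflexive point • is a surjective bounded morphism (forth: every edge maps to (•,•); back: every world has a successor). So any modal formula valid on the 4-cycle is also valid on the reflexive point, which is not irreflexive.
So the class is not modally definable.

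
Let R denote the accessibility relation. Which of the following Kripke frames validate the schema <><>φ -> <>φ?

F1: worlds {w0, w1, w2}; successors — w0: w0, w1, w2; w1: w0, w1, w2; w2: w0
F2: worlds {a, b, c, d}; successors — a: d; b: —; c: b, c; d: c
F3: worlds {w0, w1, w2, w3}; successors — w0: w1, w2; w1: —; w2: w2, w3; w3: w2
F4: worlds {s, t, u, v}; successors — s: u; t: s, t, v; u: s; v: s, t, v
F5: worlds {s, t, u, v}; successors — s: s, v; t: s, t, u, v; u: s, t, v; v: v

none

This is the axiom for a generalized confluence (Geach) condition; its first-order frame correspondent is forall x forall y (x R^2 y -> exists w (y = w & xRw)).
F1: fails — w2R²w1 but no w with w1=w and w2Rw.
F2: fails — aR²c but no w with c=w and aRw.
F3: fails — w0R²w3 but no w with w3=w and w0Rw.
F4: fails — sR²s but no w with s=w and sRw.
F5: fails — uR²u but no w with u=w and uRw.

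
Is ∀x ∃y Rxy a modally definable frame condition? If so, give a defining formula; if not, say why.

Definable; □q → ◇q defines it

Yes: it is seriality, defined by the D schema □q → ◇q.
Suppose □q→◇q is valid. At any x set V(q)=W. Then □q at x, so ◇q at x, so x has a successor.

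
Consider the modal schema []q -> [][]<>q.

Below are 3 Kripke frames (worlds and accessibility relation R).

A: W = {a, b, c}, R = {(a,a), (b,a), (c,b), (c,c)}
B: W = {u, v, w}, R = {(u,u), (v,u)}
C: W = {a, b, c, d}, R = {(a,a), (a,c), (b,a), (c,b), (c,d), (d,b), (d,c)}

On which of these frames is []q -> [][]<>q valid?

The schema corresponds to a generalized confluence (Geach) condition: forall x forall z (x R^2 z -> exists w (xRw & zRw)).
A: fails — cR²a but no w with cRw and aRw.
B: holds.
C: fails — aR²c but no w with aRw and cRw.
Valid on: B.

B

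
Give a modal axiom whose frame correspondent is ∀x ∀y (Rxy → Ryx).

A defining formula is s → □◇s (the B axiom).
Suppose s→□◇s is valid. Take Rxy and set V(s)={x}. Then s at x, so □◇s at x, so ◇s at y, so some z with Ryz has s; z=x, i.e. Ryx.

s → □◇s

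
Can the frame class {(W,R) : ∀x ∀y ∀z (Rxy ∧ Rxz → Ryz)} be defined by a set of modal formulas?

Yes: it is the Euclidean property, defined by the 5 schema ◇p → □◇p.
Suppose ◇p→□◇p is valid. Take Rxy, Rxz and set V(p)={y}. Then ◇p at x, so □◇p at x, so ◇p at z, so some w with Rzw has p; w=y, i.e. Rzy. By symmetry of the argument, Ryz.

Yes, by ◇p → □◇p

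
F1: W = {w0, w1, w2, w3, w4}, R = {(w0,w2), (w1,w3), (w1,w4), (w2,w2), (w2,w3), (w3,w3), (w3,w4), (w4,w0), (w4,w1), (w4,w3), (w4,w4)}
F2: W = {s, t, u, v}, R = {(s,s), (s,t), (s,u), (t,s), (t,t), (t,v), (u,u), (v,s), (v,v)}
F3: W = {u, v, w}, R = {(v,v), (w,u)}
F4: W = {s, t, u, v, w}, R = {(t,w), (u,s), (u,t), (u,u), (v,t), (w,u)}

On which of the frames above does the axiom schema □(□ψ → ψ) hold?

F2

Frame correspondent (Sahlqvist): ∀x ∀y (Rxy → Ryy) — i.e. shift-reflexivity.
F1: fails — Rw4w1 but not Rw1w1.
F2: ✓.
F3: fails — Rwu but not Ruu.
F4: fails — Rut but not Rtt.
Valid on: F2.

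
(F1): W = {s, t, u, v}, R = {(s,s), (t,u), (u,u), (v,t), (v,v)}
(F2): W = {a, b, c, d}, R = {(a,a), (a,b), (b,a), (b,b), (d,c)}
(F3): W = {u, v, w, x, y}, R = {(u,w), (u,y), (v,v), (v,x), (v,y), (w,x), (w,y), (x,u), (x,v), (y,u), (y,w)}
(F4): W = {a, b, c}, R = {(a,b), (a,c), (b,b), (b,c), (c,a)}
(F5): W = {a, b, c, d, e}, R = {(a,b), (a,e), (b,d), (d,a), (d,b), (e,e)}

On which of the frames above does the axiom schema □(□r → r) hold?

The schema corresponds to shift-reflexivity: ∀x ∀y (Rxy → Ryy).
(F1): fails — Rvt but not Rtt.
(F2): fails — Rdc but not Rcc.
(F3): fails — Ruw but not Rww.
(F4): fails — Rbc but not Rcc.
(F5): fails — Rab but not Rbb.
Valid on no frame.

none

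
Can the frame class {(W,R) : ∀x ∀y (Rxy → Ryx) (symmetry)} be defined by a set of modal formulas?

Definable; p → □◇p defines it

Yes: it is symmetry, defined by the B schema p → □◇p.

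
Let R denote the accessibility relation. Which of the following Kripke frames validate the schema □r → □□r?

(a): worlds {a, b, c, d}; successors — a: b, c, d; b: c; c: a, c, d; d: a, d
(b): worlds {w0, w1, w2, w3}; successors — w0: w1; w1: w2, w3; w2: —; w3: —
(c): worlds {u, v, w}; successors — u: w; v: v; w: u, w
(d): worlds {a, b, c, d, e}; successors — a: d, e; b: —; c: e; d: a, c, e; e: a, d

The schema corresponds to transitivity: ∀x ∀y ∀z (Rxy ∧ Ryz → Rxz).
(a): fails — Rbc and Rcd but not Rbd.
(b): fails — Rw0w1 and Rw1w2 but not Rw0w2.
(c): fails — Ruw and Rwu but not Ruu.
(d): fails — Rea and Rae but not Ree.
Valid on no frame.

none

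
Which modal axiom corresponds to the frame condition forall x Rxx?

A defining formula is □q → q (the T axiom).
Suppose □q→q is valid. At any x set V(q)={w : Rxw}. Then □q holds at x, so q holds at x, i.e. Rxx.

□q → q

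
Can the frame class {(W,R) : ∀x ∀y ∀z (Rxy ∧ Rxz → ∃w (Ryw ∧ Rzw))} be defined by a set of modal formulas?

Yes, by ◇□r → □◇r

The condition is convergence. A defining modal formula is ◇□r → □◇r.
Suppose ◇□r→□◇r is valid. Take Rxy, Rxz and set V(r)={w : Ryw}. Then □r at y so ◇□r at x, so □◇r at x, so ◇r at z, giving w with Rzw and Ryw.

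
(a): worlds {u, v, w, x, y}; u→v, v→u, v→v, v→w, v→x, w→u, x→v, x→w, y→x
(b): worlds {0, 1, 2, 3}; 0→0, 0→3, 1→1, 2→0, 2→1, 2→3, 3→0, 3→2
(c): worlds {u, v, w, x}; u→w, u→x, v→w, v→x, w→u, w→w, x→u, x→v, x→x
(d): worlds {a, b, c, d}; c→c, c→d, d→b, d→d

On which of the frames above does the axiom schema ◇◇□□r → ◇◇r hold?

(a), (b), (c)

Frame correspondent (Sahlqvist): ∀x ∀y (xR²y → ∃w (yR²w ∧ xR²w)) — i.e. a generalized confluence (Geach) condition.
(a): ✓.
(b): ✓.
(c): ✓.
(d): fails — cR²b but no w with bR²w and cR²w.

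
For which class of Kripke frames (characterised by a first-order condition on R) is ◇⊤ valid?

Seriality

This is a form of the D axiom.
It corresponds to seriality: ∀x ∃y Rxy.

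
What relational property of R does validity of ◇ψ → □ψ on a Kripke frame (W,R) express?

Suppose ◇ψ→□ψ is valid. Take Rxy, Rxz and set V(ψ)={y}. Then ◇ψ at x, so □ψ at x, so ψ at z, i.e. z=y.
Conversely, any frame satisfying ∀x ∀y ∀z (Rxy ∧ Rxz → y = z) validates the schema.
Frame condition: ∀x ∀y ∀z (Rxy ∧ Rxz → y = z).

partial functionality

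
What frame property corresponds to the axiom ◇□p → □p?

the Euclidean property

Replacing p by ¬p and contraposing gives the equivalent schema ◇p → □◇p.
Suppose ◇p→□◇p is valid. Take Rxy, Rxz and set V(p)={y}. Then ◇p at x, so □◇p at x, so ◇p at z, so some w with Rzw has p; w=y, i.e. Rzy. By symmetry of the argument, Ryz.
The converse is a direct semantic check.
Frame condition: ∀x ∀y ∀z (Rxy ∧ Rxz → Ryz).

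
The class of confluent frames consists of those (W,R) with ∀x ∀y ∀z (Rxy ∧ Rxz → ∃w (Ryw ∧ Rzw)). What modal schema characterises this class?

This is convergence; the standard corresponding axiom is .2: ◇□s → □◇s.
Suppose ◇□s→□◇s is valid. Take Rxy, Rxz and set V(s)={w : Ryw}. Then □s at y so ◇□s at x, so □◇s at x, so ◇s at z, giving w with Rzw and Ryw.

◇□s → □◇s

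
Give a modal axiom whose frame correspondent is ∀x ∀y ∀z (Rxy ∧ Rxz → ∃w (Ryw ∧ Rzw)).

◇□p → □◇p

A defining formula is ◇□p → □◇p (the .2 axiom).
Suppose ◇□p→□◇p is valid. Take Rxy, Rxz and set V(p)={w : Ryw}. Then □p at y so ◇□p at x, so □◇p at x, so ◇p at z, giving w with Rzw and Ryw.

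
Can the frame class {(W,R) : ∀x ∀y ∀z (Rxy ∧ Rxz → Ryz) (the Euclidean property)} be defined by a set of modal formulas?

Definable; ◇r → □◇r defines it

The condition is the Euclidean property. A defining modal formula is ◇r → □◇r.
Suppose ◇r→□◇r is valid. Take Rxy, Rxz and set V(r)={y}. Then ◇r at x, so □◇r at x, so ◇r at z, so some w with Rzw has r; w=y, i.e. Rzy. By symmetry of the argument, Ryz.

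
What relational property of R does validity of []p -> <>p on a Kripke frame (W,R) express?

seriality

Suppose □p→◇p is valid. At any x set V(p)=W. Then □p at x, so ◇p at x, so x has a successor.
Conversely, on a frame with seriality the schema holds at every world under every valuation.
So the correspondent is seriality.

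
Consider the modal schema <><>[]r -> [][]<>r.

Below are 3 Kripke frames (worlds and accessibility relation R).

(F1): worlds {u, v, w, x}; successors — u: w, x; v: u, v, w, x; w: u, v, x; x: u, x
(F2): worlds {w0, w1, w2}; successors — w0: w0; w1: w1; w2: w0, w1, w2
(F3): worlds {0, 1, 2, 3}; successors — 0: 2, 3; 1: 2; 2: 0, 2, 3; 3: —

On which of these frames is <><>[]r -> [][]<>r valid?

(F1)

The schema corresponds to a generalized confluence (Geach) condition: forall x forall y forall z ((x R^2 y & x R^2 z) -> exists w (yRw & zRw)).
(F1): ✓.
(F2): fails — w2R²w0, w2R²w1 but no w with w0Rw and w1Rw.
(F3): fails — 0R²0, 0R²3 but no w with 0Rw and 3Rw.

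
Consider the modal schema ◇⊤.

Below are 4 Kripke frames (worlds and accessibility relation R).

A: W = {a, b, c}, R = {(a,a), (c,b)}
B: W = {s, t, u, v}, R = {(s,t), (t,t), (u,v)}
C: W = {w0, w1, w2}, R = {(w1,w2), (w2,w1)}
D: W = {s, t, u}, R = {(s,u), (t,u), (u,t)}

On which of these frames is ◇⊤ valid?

The schema corresponds to seriality: ∀x ∃y Rxy.
A: fails — world b has no successor.
B: fails — world v has no successor.
C: fails — world w0 has no successor.
D: satisfies the condition.

D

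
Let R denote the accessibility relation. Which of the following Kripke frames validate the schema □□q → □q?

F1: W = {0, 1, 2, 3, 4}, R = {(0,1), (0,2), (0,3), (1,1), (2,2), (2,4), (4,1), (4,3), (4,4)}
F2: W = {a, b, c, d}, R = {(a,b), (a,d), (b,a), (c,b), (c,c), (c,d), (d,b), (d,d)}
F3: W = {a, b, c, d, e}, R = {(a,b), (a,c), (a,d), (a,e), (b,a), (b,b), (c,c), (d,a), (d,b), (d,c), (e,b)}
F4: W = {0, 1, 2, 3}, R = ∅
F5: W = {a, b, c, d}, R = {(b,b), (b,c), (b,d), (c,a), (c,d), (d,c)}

Frame correspondent (Sahlqvist): ∀x ∀y (Rxy → ∃z (Rxz ∧ Rzy)) — i.e. density.
F1: fails — R03 but no z with R0z and Rz3.
F2: fails — Rba but no z with Rbz and Rza.
F3: fails — Rae but no z with Raz and Rze.
F4: holds.
F5: fails — Rcd but no z with Rcz and Rzd.

F4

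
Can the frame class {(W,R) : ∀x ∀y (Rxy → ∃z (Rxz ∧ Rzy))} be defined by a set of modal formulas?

Definable; □□p → □p defines it

Yes: it is density, defined by the C4 schema □□p → □p.
Suppose □□p→□p is valid. Take Rxy and set V(p)={w : xR²w}. Then □□p at x, so □p at x, so p at y, i.e. ∃z(Rxz∧Rzy).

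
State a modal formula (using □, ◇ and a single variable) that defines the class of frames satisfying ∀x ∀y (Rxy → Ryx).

A defining formula is q → □◇q (the B axiom).
Suppose q→□◇q is valid. Take Rxy and set V(q)={x}. Then q at x, so □◇q at x, so ◇q at y, so some z with Ryz has q; z=x, i.e. Ryx.

q → □◇q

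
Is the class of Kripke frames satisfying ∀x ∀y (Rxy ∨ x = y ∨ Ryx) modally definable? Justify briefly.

No

Modal frame validity is preserved under disjoint unions.
Take 3 disjoint single-world reflexive frames: each is trivially connected, but their disjoint union has 3 worlds with no edge between distinct components, so it is not connected.
So the class is not modally definable.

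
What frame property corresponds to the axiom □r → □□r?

This schema is the 4 axiom.
Its frame correspondent is transitivity — ∀x ∀y ∀z (Rxy ∧ Ryz → Rxz).

transitivity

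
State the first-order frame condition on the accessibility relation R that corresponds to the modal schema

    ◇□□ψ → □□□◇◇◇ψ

∀x ∀y ∀z ((xRy ∧ xR³z) → ∃w (yR²w ∧ zR³w))

This is a Sahlqvist (Geach-type) schema ◇^1□^2ψ → □^3◇^3ψ.
Minimal-valuation argument: fix x; take any y with xR^1y and any z with xR^3z. Set V(ψ) to the set of worlds R-reachable from y in exactly 2 steps. Then □^2ψ holds at y, so the antecedent holds at x; validity forces ◇^3ψ at z, giving a w with zR^3w and yR^2w.
First-order correspondent: ∀x ∀y ∀z ((xRy ∧ xR³z) → ∃w (yR²w ∧ zR³w)).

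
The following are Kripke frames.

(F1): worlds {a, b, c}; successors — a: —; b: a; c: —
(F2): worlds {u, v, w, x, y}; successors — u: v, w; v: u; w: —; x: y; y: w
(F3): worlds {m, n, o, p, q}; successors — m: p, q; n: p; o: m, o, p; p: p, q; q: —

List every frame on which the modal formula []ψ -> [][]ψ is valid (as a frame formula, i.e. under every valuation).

This is the axiom for transitivity; its first-order frame correspondent is forall x forall y forall z (Rxy & Ryz -> Rxz).
(F1): condition met.
(F2): fails — Ruv and Rvu but not Ruu.
(F3): fails — Rom and Rmq but not Roq.

(F1)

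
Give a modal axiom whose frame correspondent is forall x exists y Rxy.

The condition is seriality. The D schema □s → ◇s defines it.
Suppose □s→◇s is valid. At any x set V(s)=W. Then □s at x, so ◇s at x, so x has a successor.

□s → ◇s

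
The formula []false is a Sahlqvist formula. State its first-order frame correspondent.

□⊥ is valid iff no world has any successor (otherwise □⊥ fails at any world with one).

emptiness of R: forall x forall y ~Rxy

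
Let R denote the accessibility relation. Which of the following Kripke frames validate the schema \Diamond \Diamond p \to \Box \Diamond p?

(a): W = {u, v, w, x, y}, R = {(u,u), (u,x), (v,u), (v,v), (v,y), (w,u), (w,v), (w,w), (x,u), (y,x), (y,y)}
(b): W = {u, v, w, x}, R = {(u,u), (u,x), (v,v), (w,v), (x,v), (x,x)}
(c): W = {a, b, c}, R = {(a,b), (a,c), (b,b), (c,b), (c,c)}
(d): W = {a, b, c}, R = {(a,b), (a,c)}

This is the axiom for a generalized confluence (Geach) condition; its first-order frame correspondent is \forall x \forall y \forall z ((x R^2 y \wedge xRz) \to \exists w (y = w \wedge zRw)).
(a): fails — uR²x, uRx but no t with x=t and xRt.
(b): fails — uR²u, uRx but no t with u=t and xRt.
(c): fails — aR²c, aRb but no w with c=w and bRw.
(d): satisfies the condition.

(d)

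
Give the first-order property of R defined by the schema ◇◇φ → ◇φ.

This is a Sahlqvist (Geach-type) schema ◇^2□^0φ → □^0◇^1φ.
Minimal-valuation argument: fix x; take any y with xR^2y and any z with xR^0z. Set V(φ) to the set of worlds R-reachable from y in exactly 0 steps. Then □^0φ holds at y, so the antecedent holds at x; validity forces ◇^1φ at z, giving a w with zR^1w and yR^0w.
First-order correspondent: ∀x ∀y (xR²y → ∃w (y = w ∧ xRw)).

∀x ∀y (xR²y → ∃w (y = w ∧ xRw))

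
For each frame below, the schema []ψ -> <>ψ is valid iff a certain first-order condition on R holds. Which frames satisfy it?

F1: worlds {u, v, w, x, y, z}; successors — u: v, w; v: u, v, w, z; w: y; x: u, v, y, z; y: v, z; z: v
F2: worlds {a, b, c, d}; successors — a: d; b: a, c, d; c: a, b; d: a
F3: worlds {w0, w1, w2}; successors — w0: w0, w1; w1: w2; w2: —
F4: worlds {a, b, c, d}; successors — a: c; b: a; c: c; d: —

Frame correspondent (Sahlqvist): forall x exists y Rxy — i.e. seriality.
F1: satisfies the condition.
F2: satisfies the condition.
F3: fails — world w2 has no successor.
F4: fails — world d has no successor.
Valid on: F1, F2.

F1, F2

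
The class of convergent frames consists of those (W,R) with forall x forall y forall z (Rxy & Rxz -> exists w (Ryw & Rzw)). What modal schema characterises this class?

The condition is convergence. The .2 schema ◇□s → □◇s defines it.

◇□s → □◇s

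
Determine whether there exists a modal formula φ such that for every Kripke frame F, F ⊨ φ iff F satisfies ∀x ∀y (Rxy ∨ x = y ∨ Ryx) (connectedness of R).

Any modally definable frame class is closed under disjoint unions.
Take 2 disjoint single-world reflexive frames: each is trivially connected, but their disjoint union has 2 worlds with no edge between distinct components, so it is not connected.
So the class is not modally definable.

Not definable by any modal formula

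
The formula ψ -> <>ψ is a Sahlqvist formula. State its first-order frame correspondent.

Reflexivity

Equivalently (dual form): □ψ → ψ.
Suppose □ψ→ψ is valid. At any x set V(ψ)={w : Rxw}. Then □ψ holds at x, so ψ holds at x, i.e. Rxx.
Conversely, on a frame with reflexivity the schema holds at every world under every valuation.
So the correspondent is reflexivity.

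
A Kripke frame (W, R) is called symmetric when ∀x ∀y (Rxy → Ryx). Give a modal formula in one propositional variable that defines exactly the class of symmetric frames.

A defining formula is q → □◇q (the B axiom).
Suppose q→□◇q is valid. Take Rxy and set V(q)={x}. Then q at x, so □◇q at x, so ◇q at y, so some z with Ryz has q; z=x, i.e. Ryx.

q → □◇q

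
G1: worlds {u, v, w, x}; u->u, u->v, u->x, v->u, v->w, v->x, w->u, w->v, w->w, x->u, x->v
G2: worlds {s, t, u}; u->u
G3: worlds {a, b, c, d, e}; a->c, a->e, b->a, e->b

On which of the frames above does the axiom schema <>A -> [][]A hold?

The schema corresponds to a generalized confluence (Geach) condition: forall x forall y forall z ((xRy & x R^2 z) -> exists w (y = w & z = w)).
G1: fails — uRu, uR²v but u ≠ v.
G2: ✓.
G3: fails — aRc, aR²b but c ≠ b.
Valid on: G2.

G2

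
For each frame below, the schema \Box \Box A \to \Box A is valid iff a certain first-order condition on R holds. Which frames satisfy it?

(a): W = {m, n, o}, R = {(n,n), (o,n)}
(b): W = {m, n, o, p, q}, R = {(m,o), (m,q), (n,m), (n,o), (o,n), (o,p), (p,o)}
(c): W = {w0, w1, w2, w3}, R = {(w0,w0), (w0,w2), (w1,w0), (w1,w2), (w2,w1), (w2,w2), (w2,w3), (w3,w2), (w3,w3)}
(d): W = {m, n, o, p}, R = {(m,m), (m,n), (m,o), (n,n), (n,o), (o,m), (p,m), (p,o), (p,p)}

(a), (c), (d)

The schema corresponds to density: \forall x \forall y (Rxy \to \exists z (Rxz \wedge Rzy)).
(a): condition met.
(b): fails — Ron but no z with Roz and Rzn.
(c): condition met.
(d): condition met.
Valid on: (a), (c), (d).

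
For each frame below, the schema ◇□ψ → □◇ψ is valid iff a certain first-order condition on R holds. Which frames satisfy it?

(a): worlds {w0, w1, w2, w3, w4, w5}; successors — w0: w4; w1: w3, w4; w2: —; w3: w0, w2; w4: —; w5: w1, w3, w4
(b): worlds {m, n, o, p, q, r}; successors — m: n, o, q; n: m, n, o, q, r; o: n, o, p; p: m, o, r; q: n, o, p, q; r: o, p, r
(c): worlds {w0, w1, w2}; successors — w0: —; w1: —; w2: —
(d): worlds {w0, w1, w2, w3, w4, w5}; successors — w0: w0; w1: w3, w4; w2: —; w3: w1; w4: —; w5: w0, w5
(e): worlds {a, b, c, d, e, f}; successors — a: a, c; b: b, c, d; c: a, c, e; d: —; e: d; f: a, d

This is the axiom for convergence; its first-order frame correspondent is ∀x ∀y ∀z (Rxy ∧ Rxz → ∃w (Ryw ∧ Rzw)).
(a): fails — Rw0w4 and Rw0w4 but w4 and w4 have no common successor.
(b): ✓.
(c): ✓.
(d): fails — Rw1w3 and Rw1w4 but w3 and w4 have no common successor.
(e): fails — Rbc and Rbd but c and d have no common successor.
Valid on: (b), (c).

(b), (c)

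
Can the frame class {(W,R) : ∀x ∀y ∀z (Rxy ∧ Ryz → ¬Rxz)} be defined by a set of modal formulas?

If a class were modally definable it would be closed under surjective bounded morphisms (Goldblatt–Thomason).
The 5-cycle (worlds a,b,c,d,e with a→b→c→d→e→a) is intransitive. Mapping every world to a single reflexive point • is a surjective bounded morphism; the reflexive point is not intransitive (R••∧R•• but R••).
So the class is not modally definable.

Not definable by any modal formula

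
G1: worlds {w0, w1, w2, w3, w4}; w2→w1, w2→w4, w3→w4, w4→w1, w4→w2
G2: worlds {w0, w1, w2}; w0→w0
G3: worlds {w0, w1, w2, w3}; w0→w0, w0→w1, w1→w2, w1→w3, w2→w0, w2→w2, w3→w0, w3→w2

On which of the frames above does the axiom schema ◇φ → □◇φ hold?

Frame correspondent (Sahlqvist): ∀x ∀y ∀z (Rxy ∧ Rxz → Ryz) — i.e. the Euclidean property.
G1: fails — Rw2w4 and Rw2w4 but not Rw4w4.
G2: holds.
G3: fails — Rw0w1 and Rw0w1 but not Rw1w1.

G2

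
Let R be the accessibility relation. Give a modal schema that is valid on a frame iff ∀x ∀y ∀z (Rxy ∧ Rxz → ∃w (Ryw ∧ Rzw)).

◇□s → □◇s

A defining formula is ◇□s → □◇s (the .2 axiom).
Suppose ◇□s→□◇s is valid. Take Rxy, Rxz and set V(s)={w : Ryw}. Then □s at y so ◇□s at x, so □◇s at x, so ◇s at z, giving w with Rzw and Ryw.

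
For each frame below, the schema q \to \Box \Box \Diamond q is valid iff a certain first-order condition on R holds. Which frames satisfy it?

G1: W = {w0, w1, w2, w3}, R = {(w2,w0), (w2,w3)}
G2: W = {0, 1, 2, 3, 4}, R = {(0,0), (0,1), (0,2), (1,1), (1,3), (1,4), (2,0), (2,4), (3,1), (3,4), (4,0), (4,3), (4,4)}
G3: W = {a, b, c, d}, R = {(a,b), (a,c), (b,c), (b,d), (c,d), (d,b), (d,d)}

G1

This is the axiom for a generalized confluence (Geach) condition; its first-order frame correspondent is \forall x \forall z (x R^2 z \to \exists w (x = w \wedge zRw)).
G1: satisfies the condition.
G2: fails — 0R²1 but no w with 0=w and 1Rw.
G3: fails — aR²c but no w with a=w and cRw.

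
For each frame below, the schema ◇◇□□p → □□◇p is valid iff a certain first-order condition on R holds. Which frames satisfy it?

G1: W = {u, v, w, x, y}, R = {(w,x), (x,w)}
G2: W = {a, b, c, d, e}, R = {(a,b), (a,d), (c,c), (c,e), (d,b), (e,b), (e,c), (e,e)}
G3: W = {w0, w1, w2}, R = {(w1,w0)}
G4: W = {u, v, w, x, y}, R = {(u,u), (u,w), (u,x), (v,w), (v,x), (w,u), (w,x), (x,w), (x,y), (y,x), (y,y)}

This is the axiom for a generalized confluence (Geach) condition; its first-order frame correspondent is ∀x ∀y ∀z ((xR²y ∧ xR²z) → ∃w (yR²w ∧ zRw)).
G1: fails — wR²w, wR²w but no t with wR²t and wRt.
G2: fails — aR²b, aR²b but no w with bR²w and bRw.
G3: condition met.
G4: condition met.
Valid on: G3, G4.

G3, G4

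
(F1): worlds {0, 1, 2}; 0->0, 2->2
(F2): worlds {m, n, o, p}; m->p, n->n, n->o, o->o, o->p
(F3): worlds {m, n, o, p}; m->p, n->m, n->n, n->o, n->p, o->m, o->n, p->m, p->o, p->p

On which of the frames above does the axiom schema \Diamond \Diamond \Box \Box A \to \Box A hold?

(F1)

This is the axiom for a generalized confluence (Geach) condition; its first-order frame correspondent is \forall x \forall y \forall z ((x R^2 y \wedge xRz) \to \exists w (y R^2 w \wedge z = w)).
(F1): ✓.
(F2): fails — nR²o, nRn but no w with oR²w and n=w.
(F3): fails — nR²m, nRn but no w with mR²w and n=w.
Valid on: (F1).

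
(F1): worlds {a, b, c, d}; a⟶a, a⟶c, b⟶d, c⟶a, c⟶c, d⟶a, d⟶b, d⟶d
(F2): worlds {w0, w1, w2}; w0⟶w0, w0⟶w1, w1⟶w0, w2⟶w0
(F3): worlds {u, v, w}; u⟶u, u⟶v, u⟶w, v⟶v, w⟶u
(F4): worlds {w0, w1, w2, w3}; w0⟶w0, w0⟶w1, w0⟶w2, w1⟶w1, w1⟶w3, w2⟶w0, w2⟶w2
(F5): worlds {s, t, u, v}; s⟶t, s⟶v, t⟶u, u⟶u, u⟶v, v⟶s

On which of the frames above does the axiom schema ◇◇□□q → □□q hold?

(F2)

The schema corresponds to a generalized confluence (Geach) condition: ∀x ∀y ∀z ((xR²y ∧ xR²z) → ∃w (yR²w ∧ z = w)).
(F1): fails — bR²a, bR²b but no w with aR²w and b=w.
(F2): satisfies the condition.
(F3): fails — uR²v, uR²u but no t with vR²t and u=t.
(F4): fails — w0R²w1, w0R²w0 but no w with w1R²w and w0=w.
(F5): fails — tR²v, tR²u but no w with vR²w and u=w.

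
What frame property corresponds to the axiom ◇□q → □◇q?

This is the .2 axiom.
It corresponds to convergence: ∀x ∀y ∀z (Rxy ∧ Rxz → ∃w (Ryw ∧ Rzw)).

convergence: ∀x ∀y ∀z (Rxy ∧ Rxz → ∃w (Ryw ∧ Rzw))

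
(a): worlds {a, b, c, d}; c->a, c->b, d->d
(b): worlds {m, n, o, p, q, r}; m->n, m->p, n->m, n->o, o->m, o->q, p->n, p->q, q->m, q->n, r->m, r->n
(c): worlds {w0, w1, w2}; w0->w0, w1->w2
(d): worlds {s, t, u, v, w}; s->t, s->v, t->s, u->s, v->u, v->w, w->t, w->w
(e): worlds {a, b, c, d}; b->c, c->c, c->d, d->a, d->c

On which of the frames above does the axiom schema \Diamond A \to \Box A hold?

Frame correspondent (Sahlqvist): \forall x \forall y \forall z (Rxy \wedge Rxz \to y = z) — i.e. partial functionality.
(a): fails — c sees both a and b.
(b): fails — m sees both n and p.
(c): satisfies the condition.
(d): fails — s sees both t and v.
(e): fails — c sees both c and d.

(c)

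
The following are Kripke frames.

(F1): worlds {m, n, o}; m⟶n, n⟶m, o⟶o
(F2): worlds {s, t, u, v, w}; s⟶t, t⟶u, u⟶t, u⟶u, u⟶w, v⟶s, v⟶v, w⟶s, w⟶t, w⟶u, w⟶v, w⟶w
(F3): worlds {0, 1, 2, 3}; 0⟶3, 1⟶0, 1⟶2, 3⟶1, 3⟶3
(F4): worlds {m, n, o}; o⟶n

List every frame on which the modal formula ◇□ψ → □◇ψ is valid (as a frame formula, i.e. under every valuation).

(F1)

Frame correspondent (Sahlqvist): ∀x ∀y ∀z (Rxy ∧ Rxz → ∃w (Ryw ∧ Rzw)) — i.e. convergence.
(F1): ✓.
(F2): fails — Rvv and Rvs but v and s have no common successor.
(F3): fails — R10 and R12 but 0 and 2 have no common successor.
(F4): fails — Ron and Ron but n and n have no common successor.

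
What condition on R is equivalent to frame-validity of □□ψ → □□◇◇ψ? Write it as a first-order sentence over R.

∀x ∀z (xR²z → ∃w (xR²w ∧ zR²w))

This is a Sahlqvist (Geach-type) schema ◇^0□^2ψ → □^2◇^2ψ.
Minimal-valuation argument: fix x; take any y with xR^0y and any z with xR^2z. Set V(ψ) to the set of worlds R-reachable from y in exactly 2 steps. Then □^2ψ holds at y, so the antecedent holds at x; validity forces ◇^2ψ at z, giving a w with zR^2w and yR^2w.
First-order correspondent: ∀x ∀z (xR²z → ∃w (xR²w ∧ zR²w)).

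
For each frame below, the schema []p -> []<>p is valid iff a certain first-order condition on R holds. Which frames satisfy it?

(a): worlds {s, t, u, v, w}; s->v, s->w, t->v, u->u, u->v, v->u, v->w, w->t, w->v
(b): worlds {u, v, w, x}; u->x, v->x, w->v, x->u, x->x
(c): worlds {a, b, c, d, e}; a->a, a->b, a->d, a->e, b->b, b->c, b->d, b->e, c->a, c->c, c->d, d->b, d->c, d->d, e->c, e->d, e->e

(c)

Frame correspondent (Sahlqvist): forall x forall z (xRz -> exists w (xRw & zRw)) — i.e. a generalized confluence (Geach) condition.
(a): fails — tRv but no w* with tRw* and vRw*.
(b): fails — wRv but no t with wRt and vRt.
(c): condition met.
Valid on: (c).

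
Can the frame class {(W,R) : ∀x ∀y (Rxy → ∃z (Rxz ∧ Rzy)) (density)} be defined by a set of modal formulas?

Yes, by □□r → □r

This is a Sahlqvist condition; the C4 axiom □□r → □r defines it.
Suppose □□r→□r is valid. Take Rxy and set V(r)={w : xR²w}. Then □□r at x, so □r at x, so r at y, i.e. ∃z(Rxz∧Rzy).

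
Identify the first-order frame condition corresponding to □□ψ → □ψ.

Density

This is the C4 axiom.
It corresponds to density: ∀x ∀y (Rxy → ∃z (Rxz ∧ Rzy)).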